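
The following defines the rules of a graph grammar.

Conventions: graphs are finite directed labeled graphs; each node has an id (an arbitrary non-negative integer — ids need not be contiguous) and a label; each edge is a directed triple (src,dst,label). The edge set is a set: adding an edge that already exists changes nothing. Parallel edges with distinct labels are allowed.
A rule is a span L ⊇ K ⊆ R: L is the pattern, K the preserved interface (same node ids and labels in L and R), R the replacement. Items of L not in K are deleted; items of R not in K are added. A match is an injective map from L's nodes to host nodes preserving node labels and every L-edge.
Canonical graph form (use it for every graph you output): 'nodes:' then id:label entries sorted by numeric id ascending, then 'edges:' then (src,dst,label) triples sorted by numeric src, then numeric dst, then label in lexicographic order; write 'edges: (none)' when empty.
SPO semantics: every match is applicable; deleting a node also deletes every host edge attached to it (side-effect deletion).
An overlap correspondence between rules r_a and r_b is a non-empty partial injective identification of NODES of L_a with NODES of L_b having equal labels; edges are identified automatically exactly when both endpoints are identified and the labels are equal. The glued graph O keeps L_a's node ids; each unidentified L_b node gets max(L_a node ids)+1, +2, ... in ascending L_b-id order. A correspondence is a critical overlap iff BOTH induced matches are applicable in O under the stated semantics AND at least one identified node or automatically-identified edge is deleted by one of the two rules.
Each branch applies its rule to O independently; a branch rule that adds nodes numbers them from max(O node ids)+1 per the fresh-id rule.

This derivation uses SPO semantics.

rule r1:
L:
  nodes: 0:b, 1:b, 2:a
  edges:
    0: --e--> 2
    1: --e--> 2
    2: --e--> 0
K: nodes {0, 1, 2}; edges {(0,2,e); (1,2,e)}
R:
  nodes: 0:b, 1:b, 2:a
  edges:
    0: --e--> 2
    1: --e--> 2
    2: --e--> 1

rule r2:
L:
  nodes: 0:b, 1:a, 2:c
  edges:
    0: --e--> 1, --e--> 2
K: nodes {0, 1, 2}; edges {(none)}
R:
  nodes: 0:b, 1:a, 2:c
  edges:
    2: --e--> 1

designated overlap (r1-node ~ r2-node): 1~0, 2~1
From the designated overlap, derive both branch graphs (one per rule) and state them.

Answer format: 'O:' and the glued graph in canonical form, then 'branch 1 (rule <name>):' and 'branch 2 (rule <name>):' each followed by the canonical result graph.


O:
nodes: 0:b, 1:b, 2:a, 3:c
edges: (0,2,e); (1,2,e); (1,3,e); (2,0,e)
branch 1 (rule r1):
nodes: 0:b, 1:b, 2:a, 3:c
edges: (0,2,e); (1,2,e); (1,3,e); (2,1,e)
branch 2 (rule r2):
nodes: 0:b, 1:b, 2:a, 3:c
edges: (0,2,e); (2,0,e); (3,2,e)


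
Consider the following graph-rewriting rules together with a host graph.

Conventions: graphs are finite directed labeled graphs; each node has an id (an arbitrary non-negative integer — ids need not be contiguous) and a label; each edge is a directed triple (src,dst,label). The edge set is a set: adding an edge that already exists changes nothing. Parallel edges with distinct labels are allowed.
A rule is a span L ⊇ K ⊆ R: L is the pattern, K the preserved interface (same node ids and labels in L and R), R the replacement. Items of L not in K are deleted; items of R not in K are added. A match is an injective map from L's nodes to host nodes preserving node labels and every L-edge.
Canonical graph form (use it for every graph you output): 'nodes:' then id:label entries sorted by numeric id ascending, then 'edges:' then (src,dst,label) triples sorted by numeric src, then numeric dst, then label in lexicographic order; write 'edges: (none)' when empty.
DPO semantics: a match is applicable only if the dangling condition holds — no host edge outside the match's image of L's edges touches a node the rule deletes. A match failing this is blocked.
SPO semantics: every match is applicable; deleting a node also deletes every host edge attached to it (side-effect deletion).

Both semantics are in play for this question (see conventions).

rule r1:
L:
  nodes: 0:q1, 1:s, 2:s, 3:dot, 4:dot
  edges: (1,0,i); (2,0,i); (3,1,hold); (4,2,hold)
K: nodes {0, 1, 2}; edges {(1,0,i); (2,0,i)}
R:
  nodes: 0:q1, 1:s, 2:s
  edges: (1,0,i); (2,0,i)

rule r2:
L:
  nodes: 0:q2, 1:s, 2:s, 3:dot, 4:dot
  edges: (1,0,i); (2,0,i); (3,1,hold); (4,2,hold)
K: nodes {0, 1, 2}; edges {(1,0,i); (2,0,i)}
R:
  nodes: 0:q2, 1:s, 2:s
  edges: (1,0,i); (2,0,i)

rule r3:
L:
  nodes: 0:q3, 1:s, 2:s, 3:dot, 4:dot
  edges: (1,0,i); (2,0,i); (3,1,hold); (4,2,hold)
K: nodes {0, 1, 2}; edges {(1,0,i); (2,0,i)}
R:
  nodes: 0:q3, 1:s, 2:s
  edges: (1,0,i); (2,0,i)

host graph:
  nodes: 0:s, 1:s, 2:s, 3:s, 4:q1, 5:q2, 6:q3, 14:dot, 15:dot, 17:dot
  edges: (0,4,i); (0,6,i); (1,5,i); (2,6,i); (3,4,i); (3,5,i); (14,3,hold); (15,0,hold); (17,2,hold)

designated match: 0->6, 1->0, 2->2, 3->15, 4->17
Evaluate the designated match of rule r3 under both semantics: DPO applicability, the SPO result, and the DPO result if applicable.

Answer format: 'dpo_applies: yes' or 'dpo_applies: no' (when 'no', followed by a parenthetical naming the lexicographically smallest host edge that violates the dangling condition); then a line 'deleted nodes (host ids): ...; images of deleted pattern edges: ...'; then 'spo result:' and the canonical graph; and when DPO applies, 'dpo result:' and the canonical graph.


dpo_applies: yes
deleted nodes (host ids): 15, 17; images of deleted pattern edges: (15,0,hold); (17,2,hold)
spo result:
nodes: 0:s, 1:s, 2:s, 3:s, 4:q1, 5:q2, 6:q3, 14:dot
edges: (0,4,i); (0,6,i); (1,5,i); (2,6,i); (3,4,i); (3,5,i); (14,3,hold)
dpo result:
nodes: 0:s, 1:s, 2:s, 3:s, 4:q1, 5:q2, 6:q3, 14:dot
edges: (0,4,i); (0,6,i); (1,5,i); (2,6,i); (3,4,i); (3,5,i); (14,3,hold)


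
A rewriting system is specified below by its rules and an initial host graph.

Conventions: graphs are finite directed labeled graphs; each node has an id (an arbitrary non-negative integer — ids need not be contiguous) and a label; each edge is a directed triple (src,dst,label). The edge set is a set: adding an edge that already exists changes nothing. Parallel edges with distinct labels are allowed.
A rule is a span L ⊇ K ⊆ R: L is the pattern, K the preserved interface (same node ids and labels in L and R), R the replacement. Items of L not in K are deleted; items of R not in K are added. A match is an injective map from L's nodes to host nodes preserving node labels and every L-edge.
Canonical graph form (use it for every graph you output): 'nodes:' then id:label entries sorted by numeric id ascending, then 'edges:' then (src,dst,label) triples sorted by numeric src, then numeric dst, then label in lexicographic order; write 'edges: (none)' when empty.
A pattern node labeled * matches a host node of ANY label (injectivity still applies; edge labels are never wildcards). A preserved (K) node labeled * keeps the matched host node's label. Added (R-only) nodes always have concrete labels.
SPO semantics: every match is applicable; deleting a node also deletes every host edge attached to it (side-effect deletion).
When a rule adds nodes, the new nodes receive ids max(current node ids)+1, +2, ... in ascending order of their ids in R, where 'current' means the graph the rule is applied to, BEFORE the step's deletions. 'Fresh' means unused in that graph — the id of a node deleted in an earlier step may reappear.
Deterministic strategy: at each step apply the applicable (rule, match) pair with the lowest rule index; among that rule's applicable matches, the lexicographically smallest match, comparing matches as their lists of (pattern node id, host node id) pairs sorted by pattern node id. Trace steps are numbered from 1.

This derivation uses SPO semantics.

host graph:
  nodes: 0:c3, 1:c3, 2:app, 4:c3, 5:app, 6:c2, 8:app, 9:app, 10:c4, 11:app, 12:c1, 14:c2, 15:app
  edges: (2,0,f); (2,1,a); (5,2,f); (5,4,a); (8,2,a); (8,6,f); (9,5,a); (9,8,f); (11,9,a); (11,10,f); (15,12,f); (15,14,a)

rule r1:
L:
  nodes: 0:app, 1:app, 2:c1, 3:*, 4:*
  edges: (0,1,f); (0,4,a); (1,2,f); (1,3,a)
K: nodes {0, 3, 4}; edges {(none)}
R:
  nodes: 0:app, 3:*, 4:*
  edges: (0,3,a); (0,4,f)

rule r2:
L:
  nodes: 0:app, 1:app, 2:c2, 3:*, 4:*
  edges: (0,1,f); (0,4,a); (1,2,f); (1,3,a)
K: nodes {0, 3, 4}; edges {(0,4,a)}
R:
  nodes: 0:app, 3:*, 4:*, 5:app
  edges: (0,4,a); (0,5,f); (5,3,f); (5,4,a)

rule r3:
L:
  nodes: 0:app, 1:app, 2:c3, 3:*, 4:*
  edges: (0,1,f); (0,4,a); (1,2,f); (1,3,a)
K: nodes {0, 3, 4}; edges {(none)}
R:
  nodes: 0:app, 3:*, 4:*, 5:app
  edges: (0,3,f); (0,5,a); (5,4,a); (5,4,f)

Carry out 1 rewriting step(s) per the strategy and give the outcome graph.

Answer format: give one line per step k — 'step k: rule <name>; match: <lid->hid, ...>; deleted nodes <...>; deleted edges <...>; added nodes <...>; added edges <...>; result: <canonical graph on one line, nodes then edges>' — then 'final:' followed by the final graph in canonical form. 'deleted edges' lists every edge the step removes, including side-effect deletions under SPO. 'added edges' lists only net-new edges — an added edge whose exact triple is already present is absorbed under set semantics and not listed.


step 1: rule r2; match: 0->9, 1->8, 2->6, 3->2, 4->5; deleted nodes 6, 8; deleted edges (8,2,a); (8,6,f); (9,8,f); added nodes 16; added edges (9,16,f); (16,2,f); (16,5,a); result: nodes: 0:c3, 1:c3, 2:app, 4:c3, 5:app, 9:app, 10:c4, 11:app, 12:c1, 14:c2, 15:app, 16:app edges: (2,0,f); (2,1,a); (5,2,f); (5,4,a); (9,5,a); (9,16,f); (11,9,a); (11,10,f); (15,12,f); (15,14,a); (16,2,f); (16,5,a)
final:
nodes: 0:c3, 1:c3, 2:app, 4:c3, 5:app, 9:app, 10:c4, 11:app, 12:c1, 14:c2, 15:app, 16:app
edges: (2,0,f); (2,1,a); (5,2,f); (5,4,a); (9,5,a); (9,16,f); (11,9,a); (11,10,f); (15,12,f); (15,14,a); (16,2,f); (16,5,a)


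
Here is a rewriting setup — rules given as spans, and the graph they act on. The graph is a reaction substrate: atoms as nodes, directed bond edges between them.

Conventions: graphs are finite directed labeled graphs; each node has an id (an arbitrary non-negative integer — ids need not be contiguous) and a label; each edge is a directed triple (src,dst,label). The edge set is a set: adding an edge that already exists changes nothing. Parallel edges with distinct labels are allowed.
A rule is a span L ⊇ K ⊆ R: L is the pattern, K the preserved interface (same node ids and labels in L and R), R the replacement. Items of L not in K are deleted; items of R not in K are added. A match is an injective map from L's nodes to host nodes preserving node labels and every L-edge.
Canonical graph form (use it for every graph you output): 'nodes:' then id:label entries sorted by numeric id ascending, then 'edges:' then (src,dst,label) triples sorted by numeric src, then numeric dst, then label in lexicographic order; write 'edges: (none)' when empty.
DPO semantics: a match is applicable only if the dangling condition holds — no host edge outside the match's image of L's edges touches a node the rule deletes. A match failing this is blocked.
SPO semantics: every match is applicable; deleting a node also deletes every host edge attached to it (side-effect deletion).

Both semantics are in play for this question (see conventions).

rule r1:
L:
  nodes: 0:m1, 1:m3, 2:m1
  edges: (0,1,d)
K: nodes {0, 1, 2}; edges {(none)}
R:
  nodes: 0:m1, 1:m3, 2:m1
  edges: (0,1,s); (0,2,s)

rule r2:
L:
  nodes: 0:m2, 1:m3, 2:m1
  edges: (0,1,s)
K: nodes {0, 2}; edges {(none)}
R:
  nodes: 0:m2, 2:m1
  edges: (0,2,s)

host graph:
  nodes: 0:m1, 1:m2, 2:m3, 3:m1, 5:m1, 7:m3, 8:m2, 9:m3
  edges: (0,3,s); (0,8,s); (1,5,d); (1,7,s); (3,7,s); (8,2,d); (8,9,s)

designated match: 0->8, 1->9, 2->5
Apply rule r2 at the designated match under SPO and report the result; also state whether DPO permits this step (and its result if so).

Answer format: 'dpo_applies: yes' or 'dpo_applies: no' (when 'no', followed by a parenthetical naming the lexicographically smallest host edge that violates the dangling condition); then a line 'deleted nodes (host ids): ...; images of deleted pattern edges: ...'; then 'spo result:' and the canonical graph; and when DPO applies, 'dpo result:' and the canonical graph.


dpo_applies: yes
deleted nodes (host ids): 9; images of deleted pattern edges: (8,9,s)
spo result:
nodes: 0:m1, 1:m2, 2:m3, 3:m1, 5:m1, 7:m3, 8:m2
edges: (0,3,s); (0,8,s); (1,5,d); (1,7,s); (3,7,s); (8,2,d); (8,5,s)
dpo result:
nodes: 0:m1, 1:m2, 2:m3, 3:m1, 5:m1, 7:m3, 8:m2
edges: (0,3,s); (0,8,s); (1,5,d); (1,7,s); (3,7,s); (8,2,d); (8,5,s)


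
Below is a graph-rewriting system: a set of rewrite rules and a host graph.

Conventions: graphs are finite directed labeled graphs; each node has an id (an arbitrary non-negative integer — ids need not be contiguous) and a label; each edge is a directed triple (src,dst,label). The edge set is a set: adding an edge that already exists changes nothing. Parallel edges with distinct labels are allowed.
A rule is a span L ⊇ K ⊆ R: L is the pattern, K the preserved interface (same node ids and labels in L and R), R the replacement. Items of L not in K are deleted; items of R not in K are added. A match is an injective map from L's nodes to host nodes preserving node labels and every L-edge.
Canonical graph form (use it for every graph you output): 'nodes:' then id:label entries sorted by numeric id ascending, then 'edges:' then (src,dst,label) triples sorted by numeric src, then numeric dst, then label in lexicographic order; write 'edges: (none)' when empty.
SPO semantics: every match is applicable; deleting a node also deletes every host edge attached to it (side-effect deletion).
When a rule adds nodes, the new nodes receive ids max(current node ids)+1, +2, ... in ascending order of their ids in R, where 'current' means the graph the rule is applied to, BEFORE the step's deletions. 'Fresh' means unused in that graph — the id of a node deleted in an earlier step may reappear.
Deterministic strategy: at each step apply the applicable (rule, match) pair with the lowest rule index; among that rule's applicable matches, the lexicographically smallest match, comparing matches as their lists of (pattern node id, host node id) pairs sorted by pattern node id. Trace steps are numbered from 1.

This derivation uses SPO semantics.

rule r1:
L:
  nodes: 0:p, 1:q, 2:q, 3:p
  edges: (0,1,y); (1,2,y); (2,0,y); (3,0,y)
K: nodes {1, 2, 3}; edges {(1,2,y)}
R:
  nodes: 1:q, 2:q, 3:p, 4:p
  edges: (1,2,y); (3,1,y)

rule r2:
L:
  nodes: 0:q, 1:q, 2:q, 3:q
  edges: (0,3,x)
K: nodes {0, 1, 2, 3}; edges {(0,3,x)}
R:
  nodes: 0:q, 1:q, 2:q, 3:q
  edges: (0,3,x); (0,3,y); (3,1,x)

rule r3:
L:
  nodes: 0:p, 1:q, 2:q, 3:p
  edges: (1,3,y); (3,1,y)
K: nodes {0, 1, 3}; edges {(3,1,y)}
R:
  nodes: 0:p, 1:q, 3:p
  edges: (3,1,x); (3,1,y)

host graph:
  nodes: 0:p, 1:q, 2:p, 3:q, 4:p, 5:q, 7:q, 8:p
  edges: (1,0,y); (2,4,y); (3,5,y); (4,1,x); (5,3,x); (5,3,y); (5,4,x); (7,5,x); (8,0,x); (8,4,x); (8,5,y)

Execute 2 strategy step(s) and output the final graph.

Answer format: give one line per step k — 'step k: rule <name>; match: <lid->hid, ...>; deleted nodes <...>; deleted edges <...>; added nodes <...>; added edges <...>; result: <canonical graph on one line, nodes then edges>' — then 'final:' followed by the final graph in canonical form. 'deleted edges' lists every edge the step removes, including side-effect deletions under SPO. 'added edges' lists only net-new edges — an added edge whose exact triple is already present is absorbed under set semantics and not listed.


step 1: rule r2; match: 0->5, 1->1, 2->7, 3->3; deleted nodes (none); deleted edges (none); added nodes (none); added edges (3,1,x); result: nodes: 0:p, 1:q, 2:p, 3:q, 4:p, 5:q, 7:q, 8:p edges: (1,0,y); (2,4,y); (3,1,x); (3,5,y); (4,1,x); (5,3,x); (5,3,y); (5,4,x); (7,5,x); (8,0,x); (8,4,x); (8,5,y)
step 2: rule r2; match: 0->3, 1->5, 2->7, 3->1; deleted nodes (none); deleted edges (none); added nodes (none); added edges (1,5,x); (3,1,y); result: nodes: 0:p, 1:q, 2:p, 3:q, 4:p, 5:q, 7:q, 8:p edges: (1,0,y); (1,5,x); (2,4,y); (3,1,x); (3,1,y); (3,5,y); (4,1,x); (5,3,x); (5,3,y); (5,4,x); (7,5,x); (8,0,x); (8,4,x); (8,5,y)
final:
nodes: 0:p, 1:q, 2:p, 3:q, 4:p, 5:q, 7:q, 8:p
edges: (1,0,y); (1,5,x); (2,4,y); (3,1,x); (3,1,y); (3,5,y); (4,1,x); (5,3,x); (5,3,y); (5,4,x); (7,5,x); (8,0,x); (8,4,x); (8,5,y)


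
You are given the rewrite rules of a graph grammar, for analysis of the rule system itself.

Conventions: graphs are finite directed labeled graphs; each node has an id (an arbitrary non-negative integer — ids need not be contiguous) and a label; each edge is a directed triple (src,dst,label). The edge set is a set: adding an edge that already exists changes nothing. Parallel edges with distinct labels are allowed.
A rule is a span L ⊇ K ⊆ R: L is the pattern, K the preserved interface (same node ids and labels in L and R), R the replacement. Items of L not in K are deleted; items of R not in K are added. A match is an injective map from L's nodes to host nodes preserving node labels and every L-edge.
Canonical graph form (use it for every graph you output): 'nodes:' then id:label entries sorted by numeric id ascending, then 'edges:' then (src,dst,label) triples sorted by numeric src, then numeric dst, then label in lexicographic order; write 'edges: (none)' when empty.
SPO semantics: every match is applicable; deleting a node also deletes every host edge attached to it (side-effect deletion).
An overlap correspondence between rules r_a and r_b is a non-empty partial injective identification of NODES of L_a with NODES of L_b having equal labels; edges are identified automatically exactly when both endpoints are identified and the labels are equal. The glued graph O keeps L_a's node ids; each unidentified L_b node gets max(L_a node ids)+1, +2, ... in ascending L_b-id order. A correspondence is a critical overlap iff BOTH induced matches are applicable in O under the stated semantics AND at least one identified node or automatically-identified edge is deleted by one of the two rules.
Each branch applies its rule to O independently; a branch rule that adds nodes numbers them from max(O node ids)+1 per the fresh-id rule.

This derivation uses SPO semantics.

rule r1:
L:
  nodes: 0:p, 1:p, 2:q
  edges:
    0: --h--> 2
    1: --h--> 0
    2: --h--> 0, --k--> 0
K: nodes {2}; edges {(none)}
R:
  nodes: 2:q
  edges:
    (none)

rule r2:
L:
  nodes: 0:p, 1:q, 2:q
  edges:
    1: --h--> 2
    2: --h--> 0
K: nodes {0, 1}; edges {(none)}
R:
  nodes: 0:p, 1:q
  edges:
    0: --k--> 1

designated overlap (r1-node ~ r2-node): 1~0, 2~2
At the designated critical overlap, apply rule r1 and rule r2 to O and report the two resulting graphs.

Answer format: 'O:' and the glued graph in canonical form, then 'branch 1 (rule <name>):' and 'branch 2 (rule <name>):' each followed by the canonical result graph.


O:
nodes: 0:p, 1:p, 2:q, 3:q
edges: (0,2,h); (1,0,h); (2,0,h); (2,0,k); (2,1,h); (3,2,h)
branch 1 (rule r1):
nodes: 2:q, 3:q
edges: (3,2,h)
branch 2 (rule r2):
nodes: 0:p, 1:p, 3:q
edges: (1,0,h); (1,3,k)


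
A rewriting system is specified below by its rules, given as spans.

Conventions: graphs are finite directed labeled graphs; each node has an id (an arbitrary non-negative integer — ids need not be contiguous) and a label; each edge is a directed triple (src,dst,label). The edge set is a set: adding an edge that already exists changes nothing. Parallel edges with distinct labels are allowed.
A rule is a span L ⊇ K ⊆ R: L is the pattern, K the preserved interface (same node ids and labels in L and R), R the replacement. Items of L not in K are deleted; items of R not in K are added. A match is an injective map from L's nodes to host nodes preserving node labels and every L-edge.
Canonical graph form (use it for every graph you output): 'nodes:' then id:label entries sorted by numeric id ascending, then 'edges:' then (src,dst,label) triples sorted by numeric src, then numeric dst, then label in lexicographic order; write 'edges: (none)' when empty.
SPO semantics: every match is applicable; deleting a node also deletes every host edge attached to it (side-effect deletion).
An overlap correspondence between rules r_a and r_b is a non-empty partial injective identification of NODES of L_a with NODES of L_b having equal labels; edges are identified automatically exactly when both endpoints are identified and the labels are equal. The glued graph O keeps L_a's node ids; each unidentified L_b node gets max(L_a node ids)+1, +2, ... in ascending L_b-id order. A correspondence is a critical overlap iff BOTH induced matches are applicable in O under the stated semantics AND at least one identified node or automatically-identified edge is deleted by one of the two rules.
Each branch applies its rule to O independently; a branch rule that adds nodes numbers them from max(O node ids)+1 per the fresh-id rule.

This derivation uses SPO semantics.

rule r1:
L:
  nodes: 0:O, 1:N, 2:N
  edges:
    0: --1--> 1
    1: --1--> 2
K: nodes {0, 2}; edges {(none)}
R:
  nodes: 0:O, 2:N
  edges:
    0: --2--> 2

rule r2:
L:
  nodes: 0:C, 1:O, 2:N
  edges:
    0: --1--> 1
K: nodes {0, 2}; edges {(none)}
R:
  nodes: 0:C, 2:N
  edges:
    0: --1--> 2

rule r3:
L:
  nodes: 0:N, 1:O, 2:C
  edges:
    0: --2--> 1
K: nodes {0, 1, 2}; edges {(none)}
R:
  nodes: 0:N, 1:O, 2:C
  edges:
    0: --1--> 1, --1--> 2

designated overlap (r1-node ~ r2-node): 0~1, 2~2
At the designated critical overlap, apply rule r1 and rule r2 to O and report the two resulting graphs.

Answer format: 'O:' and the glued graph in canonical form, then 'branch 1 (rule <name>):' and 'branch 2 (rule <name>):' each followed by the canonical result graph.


O:
nodes: 0:O, 1:N, 2:N, 3:C
edges: (0,1,1); (1,2,1); (3,0,1)
branch 1 (rule r1):
nodes: 0:O, 2:N, 3:C
edges: (0,2,2); (3,0,1)
branch 2 (rule r2):
nodes: 1:N, 2:N, 3:C
edges: (1,2,1); (3,2,1)


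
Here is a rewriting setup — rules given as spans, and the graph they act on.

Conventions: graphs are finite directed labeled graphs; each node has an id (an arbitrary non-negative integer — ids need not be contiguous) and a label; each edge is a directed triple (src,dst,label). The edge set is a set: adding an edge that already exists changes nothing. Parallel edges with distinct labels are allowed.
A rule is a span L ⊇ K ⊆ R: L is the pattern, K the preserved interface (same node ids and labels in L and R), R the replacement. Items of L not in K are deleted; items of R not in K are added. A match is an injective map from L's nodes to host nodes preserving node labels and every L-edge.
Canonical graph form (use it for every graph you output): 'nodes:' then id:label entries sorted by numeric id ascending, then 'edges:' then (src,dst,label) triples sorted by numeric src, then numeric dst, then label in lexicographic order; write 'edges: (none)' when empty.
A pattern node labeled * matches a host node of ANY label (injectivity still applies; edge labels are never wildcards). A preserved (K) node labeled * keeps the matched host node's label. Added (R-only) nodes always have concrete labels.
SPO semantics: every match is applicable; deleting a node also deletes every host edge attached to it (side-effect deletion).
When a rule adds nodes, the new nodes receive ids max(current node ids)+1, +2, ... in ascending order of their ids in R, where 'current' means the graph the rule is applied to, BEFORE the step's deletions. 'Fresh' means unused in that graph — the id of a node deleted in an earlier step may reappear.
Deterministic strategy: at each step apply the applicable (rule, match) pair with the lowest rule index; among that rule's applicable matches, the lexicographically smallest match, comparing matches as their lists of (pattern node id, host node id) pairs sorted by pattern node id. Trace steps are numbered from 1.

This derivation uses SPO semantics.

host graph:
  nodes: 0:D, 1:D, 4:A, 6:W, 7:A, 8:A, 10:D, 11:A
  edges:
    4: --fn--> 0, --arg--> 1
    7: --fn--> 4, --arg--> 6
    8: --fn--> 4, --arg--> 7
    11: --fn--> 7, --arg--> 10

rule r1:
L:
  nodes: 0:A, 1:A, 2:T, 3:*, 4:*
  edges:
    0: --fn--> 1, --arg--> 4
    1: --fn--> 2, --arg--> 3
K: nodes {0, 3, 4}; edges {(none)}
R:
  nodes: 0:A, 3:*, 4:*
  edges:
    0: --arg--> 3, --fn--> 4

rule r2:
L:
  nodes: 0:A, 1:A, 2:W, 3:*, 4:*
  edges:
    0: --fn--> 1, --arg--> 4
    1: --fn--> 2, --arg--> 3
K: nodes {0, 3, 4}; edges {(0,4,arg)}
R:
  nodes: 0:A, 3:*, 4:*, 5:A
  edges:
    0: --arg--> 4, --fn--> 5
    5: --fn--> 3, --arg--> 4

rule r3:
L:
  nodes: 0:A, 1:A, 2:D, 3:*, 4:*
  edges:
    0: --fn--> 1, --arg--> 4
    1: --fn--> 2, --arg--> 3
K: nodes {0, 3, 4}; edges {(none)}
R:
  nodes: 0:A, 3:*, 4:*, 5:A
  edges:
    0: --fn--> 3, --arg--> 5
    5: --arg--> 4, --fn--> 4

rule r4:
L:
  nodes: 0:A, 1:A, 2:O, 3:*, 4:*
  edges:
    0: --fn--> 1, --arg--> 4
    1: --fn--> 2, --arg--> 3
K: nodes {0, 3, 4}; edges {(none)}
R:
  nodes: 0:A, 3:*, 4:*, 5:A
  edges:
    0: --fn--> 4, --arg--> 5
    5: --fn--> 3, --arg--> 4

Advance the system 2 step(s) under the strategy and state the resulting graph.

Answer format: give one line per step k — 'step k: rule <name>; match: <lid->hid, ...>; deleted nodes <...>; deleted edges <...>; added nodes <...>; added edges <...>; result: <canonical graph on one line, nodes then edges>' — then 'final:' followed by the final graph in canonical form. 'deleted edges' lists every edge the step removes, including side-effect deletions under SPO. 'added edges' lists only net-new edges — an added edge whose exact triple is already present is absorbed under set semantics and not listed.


step 1: rule r3; match: 0->7, 1->4, 2->0, 3->1, 4->6; deleted nodes 0, 4; deleted edges (4,0,fn); (4,1,arg); (7,4,fn); (7,6,arg); (8,4,fn); added nodes 12; added edges (7,1,fn); (7,12,arg); (12,6,arg); (12,6,fn); result: nodes: 1:D, 6:W, 7:A, 8:A, 10:D, 11:A, 12:A edges: (7,1,fn); (7,12,arg); (8,7,arg); (11,7,fn); (11,10,arg); (12,6,arg); (12,6,fn)
step 2: rule r3; match: 0->11, 1->7, 2->1, 3->12, 4->10; deleted nodes 1, 7; deleted edges (7,1,fn); (7,12,arg); (8,7,arg); (11,7,fn); (11,10,arg); added nodes 13; added edges (11,12,fn); (11,13,arg); (13,10,arg); (13,10,fn); result: nodes: 6:W, 8:A, 10:D, 11:A, 12:A, 13:A edges: (11,12,fn); (11,13,arg); (12,6,arg); (12,6,fn); (13,10,arg); (13,10,fn)
final:
nodes: 6:W, 8:A, 10:D, 11:A, 12:A, 13:A
edges: (11,12,fn); (11,13,arg); (12,6,arg); (12,6,fn); (13,10,arg); (13,10,fn)


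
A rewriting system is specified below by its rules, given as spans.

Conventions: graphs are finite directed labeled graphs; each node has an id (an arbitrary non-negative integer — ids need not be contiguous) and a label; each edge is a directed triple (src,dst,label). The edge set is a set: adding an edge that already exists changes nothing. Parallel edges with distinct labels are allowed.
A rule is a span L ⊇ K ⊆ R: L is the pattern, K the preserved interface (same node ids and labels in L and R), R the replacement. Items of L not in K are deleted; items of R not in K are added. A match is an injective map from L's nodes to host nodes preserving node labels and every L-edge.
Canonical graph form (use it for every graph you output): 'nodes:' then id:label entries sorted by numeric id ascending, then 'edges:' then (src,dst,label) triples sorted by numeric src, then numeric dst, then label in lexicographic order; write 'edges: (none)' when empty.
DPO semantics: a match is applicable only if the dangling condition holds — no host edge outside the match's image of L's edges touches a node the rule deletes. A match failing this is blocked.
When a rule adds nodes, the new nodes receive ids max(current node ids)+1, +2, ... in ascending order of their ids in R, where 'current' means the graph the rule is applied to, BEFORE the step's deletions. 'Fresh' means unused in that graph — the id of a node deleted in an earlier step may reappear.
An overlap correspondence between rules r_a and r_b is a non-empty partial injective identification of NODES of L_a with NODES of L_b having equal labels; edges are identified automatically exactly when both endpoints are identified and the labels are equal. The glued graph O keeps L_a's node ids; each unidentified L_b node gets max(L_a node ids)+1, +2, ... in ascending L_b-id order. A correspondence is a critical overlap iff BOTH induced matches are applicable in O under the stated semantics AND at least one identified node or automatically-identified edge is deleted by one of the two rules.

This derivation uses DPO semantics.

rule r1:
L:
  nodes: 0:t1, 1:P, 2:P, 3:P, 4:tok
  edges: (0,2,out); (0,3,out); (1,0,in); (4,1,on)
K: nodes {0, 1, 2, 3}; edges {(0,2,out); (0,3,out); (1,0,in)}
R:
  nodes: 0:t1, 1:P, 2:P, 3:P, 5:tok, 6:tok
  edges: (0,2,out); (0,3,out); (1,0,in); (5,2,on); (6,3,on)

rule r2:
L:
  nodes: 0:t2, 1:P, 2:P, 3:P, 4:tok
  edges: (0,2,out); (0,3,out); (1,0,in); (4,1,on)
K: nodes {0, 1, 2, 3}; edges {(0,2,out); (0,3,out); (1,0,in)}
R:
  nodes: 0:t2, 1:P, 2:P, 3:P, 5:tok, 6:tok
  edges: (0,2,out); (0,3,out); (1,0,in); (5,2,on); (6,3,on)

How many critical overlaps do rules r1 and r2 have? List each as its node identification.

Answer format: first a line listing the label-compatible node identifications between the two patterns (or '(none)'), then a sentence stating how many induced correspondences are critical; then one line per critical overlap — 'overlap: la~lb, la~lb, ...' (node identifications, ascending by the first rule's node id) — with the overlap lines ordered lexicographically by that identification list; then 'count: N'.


label-compatible node identifications between L(r1) and L(r2): 1~1, 1~2, 1~3, 2~1, 2~2, 2~3, 3~1, 3~2, 3~3, 4~4
7 of the induced correspondences are critical overlaps of r1 and r2.
overlap: 1~1, 2~2, 3~3, 4~4
overlap: 1~1, 2~2, 4~4
overlap: 1~1, 2~3, 3~2, 4~4
overlap: 1~1, 2~3, 4~4
overlap: 1~1, 3~2, 4~4
overlap: 1~1, 3~3, 4~4
overlap: 1~1, 4~4
count: 7


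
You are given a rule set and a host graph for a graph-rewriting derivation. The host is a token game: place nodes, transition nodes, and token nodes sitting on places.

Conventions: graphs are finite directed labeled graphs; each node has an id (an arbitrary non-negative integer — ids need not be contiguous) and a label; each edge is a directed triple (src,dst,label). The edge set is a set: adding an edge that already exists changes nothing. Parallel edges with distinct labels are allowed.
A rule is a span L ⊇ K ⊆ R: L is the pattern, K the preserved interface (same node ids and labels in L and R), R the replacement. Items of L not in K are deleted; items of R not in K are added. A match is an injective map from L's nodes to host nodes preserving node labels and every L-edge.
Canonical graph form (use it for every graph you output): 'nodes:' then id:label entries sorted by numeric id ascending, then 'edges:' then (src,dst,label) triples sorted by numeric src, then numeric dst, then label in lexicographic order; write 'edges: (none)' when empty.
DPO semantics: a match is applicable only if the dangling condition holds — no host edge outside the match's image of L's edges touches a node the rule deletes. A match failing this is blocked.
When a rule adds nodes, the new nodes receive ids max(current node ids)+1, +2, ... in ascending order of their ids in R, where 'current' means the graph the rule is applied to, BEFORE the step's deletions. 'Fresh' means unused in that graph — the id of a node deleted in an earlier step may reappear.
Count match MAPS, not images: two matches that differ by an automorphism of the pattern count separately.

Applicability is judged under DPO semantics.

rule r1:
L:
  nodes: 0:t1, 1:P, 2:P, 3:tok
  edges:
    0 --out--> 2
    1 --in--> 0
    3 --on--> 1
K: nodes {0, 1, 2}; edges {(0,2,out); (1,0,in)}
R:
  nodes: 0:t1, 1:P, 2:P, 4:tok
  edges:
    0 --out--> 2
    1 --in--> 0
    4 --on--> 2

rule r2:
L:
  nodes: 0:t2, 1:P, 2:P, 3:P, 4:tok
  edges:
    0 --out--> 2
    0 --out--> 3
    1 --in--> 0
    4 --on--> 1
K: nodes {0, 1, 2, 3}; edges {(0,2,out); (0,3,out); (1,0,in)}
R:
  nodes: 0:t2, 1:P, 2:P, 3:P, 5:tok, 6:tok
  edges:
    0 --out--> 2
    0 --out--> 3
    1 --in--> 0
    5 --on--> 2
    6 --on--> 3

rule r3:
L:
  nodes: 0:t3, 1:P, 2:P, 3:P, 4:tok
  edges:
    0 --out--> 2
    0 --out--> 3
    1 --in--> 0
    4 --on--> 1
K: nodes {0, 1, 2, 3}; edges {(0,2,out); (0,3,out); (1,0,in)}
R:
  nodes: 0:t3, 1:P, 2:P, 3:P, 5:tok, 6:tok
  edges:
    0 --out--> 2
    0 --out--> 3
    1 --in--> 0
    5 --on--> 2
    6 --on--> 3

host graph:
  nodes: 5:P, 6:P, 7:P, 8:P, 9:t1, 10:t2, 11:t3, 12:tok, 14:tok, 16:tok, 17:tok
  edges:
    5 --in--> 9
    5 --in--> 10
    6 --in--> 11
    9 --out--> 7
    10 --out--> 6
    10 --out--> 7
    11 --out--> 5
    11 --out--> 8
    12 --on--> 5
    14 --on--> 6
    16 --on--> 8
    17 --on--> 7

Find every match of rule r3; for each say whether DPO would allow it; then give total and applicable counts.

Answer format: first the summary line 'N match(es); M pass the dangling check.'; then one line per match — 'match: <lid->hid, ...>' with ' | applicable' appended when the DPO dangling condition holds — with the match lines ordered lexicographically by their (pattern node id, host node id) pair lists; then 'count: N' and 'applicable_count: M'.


2 match(es); 2 pass the dangling check.
match: 0->11, 1->6, 2->5, 3->8, 4->14 | applicable
match: 0->11, 1->6, 2->8, 3->5, 4->14 | applicable
count: 2
applicable_count: 2


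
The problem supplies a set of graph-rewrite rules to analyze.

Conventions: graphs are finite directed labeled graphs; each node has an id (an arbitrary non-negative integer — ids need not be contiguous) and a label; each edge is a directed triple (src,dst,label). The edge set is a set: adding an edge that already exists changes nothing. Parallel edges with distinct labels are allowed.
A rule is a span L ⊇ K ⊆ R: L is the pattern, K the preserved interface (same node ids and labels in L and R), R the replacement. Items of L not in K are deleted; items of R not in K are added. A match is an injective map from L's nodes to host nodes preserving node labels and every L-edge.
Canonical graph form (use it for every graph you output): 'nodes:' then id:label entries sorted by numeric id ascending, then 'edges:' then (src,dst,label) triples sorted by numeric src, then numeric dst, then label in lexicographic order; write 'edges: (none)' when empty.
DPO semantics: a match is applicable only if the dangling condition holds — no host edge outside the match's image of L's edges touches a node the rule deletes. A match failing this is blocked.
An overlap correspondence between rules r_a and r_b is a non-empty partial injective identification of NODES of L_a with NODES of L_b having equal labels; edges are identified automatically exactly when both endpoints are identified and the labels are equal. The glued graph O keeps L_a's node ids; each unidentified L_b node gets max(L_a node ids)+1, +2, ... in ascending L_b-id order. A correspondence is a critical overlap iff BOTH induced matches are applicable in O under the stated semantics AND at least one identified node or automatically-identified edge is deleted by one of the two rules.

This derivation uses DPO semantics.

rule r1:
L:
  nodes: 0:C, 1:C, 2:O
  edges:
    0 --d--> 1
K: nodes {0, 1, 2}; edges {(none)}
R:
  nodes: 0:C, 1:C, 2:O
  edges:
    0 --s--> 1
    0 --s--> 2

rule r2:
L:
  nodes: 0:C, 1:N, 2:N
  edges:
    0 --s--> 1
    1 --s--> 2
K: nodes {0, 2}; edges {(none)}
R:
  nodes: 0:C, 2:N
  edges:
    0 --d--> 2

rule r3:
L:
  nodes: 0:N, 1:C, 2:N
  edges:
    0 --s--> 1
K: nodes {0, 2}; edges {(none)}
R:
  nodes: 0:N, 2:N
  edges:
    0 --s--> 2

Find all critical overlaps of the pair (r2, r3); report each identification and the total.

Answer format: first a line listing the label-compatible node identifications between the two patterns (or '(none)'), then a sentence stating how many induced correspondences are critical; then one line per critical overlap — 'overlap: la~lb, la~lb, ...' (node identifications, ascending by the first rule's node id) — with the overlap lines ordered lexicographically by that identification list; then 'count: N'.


label-compatible node identifications between L(r2) and L(r3): 0~1, 1~0, 1~2, 2~0, 2~2
2 of the induced correspondences are critical overlaps of r2 and r3.
overlap: 1~2
overlap: 1~2, 2~0
count: 2


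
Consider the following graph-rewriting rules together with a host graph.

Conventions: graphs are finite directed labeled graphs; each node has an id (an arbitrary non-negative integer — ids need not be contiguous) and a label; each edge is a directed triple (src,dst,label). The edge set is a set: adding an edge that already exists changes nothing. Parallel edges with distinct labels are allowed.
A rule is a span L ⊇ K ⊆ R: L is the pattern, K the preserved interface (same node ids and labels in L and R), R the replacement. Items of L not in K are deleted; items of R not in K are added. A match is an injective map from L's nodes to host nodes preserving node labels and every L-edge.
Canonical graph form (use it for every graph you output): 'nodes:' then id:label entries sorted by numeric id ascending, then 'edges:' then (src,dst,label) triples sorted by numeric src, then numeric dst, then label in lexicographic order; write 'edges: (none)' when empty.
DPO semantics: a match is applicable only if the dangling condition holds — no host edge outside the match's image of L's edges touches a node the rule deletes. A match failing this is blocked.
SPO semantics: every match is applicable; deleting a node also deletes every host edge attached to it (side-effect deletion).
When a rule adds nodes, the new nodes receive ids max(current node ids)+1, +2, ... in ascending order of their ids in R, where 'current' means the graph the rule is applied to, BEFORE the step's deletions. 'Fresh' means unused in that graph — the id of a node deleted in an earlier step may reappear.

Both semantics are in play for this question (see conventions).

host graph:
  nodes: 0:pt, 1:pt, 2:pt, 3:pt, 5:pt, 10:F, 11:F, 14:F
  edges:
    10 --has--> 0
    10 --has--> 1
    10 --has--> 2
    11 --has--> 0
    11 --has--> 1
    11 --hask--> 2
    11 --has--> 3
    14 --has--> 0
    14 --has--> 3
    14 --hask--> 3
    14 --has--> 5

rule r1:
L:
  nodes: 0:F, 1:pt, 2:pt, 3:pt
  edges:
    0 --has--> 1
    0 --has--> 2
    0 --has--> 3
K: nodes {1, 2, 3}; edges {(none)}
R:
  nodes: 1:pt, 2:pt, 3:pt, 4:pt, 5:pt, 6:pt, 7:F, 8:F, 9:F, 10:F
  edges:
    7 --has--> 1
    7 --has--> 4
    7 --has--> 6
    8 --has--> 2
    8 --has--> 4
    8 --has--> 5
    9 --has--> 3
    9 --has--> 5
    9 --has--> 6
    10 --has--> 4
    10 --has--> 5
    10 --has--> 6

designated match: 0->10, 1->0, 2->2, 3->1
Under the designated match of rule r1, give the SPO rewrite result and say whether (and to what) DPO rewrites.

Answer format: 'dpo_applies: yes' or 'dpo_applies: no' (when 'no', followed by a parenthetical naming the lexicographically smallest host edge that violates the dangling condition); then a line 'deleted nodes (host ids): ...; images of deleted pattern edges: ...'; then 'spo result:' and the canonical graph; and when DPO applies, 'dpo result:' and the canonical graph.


dpo_applies: yes
deleted nodes (host ids): 10; images of deleted pattern edges: (10,0,has); (10,1,has); (10,2,has)
spo result:
nodes: 0:pt, 1:pt, 2:pt, 3:pt, 5:pt, 11:F, 14:F, 15:pt, 16:pt, 17:pt, 18:F, 19:F, 20:F, 21:F
edges: (11,0,has); (11,1,has); (11,2,hask); (11,3,has); (14,0,has); (14,3,has); (14,3,hask); (14,5,has); (18,0,has); (18,15,has); (18,17,has); (19,2,has); (19,15,has); (19,16,has); (20,1,has); (20,16,has); (20,17,has); (21,15,has); (21,16,has); (21,17,has)
dpo result:
nodes: 0:pt, 1:pt, 2:pt, 3:pt, 5:pt, 11:F, 14:F, 15:pt, 16:pt, 17:pt, 18:F, 19:F, 20:F, 21:F
edges: (11,0,has); (11,1,has); (11,2,hask); (11,3,has); (14,0,has); (14,3,has); (14,3,hask); (14,5,has); (18,0,has); (18,15,has); (18,17,has); (19,2,has); (19,15,has); (19,16,has); (20,1,has); (20,16,has); (20,17,has); (21,15,has); (21,16,has); (21,17,has)


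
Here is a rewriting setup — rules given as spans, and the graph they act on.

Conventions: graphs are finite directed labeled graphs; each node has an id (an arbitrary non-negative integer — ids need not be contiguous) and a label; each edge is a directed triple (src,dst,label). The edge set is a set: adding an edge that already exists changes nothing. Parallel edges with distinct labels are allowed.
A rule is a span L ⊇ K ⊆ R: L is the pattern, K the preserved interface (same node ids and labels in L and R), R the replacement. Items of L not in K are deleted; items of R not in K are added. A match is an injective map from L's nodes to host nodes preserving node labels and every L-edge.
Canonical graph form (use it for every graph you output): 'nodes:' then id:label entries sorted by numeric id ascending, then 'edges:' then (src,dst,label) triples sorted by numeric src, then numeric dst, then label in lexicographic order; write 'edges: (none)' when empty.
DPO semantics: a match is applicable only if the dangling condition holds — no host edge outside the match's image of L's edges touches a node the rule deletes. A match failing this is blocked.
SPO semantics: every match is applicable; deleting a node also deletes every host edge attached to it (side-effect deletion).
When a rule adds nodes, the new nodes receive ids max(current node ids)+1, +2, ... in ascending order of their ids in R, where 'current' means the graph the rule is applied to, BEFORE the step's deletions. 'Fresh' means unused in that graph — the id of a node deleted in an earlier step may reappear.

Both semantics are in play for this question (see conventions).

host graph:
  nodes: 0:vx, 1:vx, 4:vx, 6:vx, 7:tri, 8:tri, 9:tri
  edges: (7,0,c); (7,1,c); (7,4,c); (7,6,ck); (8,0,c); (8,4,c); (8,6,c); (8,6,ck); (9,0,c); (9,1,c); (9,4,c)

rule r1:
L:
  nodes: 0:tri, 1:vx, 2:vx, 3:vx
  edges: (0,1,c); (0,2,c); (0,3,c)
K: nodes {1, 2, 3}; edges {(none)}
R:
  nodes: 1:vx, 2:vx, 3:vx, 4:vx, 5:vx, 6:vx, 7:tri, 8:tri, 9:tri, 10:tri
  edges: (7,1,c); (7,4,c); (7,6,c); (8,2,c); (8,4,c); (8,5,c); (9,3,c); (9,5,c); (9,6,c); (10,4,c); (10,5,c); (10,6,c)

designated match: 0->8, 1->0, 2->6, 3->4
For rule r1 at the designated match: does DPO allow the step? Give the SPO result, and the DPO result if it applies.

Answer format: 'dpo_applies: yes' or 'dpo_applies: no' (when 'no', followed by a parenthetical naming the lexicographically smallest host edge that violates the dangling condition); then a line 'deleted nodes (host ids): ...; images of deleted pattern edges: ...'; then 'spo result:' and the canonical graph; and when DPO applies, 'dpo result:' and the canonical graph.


dpo_applies: no
(the rule deletes node 8, which keeps host edge (8,6,ck) outside the match image — the dangling condition fails, DPO blocks; SPO proceeds and side-deletes such edges)
deleted nodes (host ids): 8; images of deleted pattern edges: (8,0,c); (8,4,c); (8,6,c)
spo result:
nodes: 0:vx, 1:vx, 4:vx, 6:vx, 7:tri, 9:tri, 10:vx, 11:vx, 12:vx, 13:tri, 14:tri, 15:tri, 16:tri
edges: (7,0,c); (7,1,c); (7,4,c); (7,6,ck); (9,0,c); (9,1,c); (9,4,c); (13,0,c); (13,10,c); (13,12,c); (14,6,c); (14,10,c); (14,11,c); (15,4,c); (15,11,c); (15,12,c); (16,10,c); (16,11,c); (16,12,c)
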